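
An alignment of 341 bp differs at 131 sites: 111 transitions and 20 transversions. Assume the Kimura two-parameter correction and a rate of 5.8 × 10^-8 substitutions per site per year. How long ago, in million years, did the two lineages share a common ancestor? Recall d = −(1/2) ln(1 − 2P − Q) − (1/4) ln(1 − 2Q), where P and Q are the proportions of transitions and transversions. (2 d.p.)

5.60

P = 111/341 ≈ 0.325513 and Q = 20/341 ≈ 0.058651.
Under the Kimura two-parameter model, d = −½ ln(1 − 2P − Q) − ¼ ln(1 − 2Q).
1 − 2P − Q = 0.290323, giving −½ ln(0.290323) = 0.618381.
1 − 2Q = 0.882698, giving −¼ ln(0.882698) = 0.031193.
d = 0.618381 + 0.031193 = 0.649574.
Under a molecular clock d = 2μt, so t = d/(2μ) = 0.649574 / (2 × 5.8 × 10^-8) = 5.60 million years.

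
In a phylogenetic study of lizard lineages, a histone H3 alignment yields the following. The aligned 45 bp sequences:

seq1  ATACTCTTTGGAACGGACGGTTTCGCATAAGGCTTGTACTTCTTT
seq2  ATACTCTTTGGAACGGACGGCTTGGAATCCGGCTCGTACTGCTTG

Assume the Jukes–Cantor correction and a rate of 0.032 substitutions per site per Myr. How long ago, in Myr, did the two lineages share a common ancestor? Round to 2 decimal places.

3.17

The sequences differ at 8 of 45 sites (21, 24, 26, 29, 30, 35, 41, 45), so p = 8/45 ≈ 0.177778.
d = −(3/4) ln(1 − 4p/3) = −0.75 ln(1 − 0.237037) = −0.75 ln(0.762963)
  = −0.75 × (-0.270546) = 0.202910 substitutions/site.
Under a molecular clock d = 2μt, so t = d/(2μ) = 0.202910 / (2 × 0.032) = 3.17 Myr.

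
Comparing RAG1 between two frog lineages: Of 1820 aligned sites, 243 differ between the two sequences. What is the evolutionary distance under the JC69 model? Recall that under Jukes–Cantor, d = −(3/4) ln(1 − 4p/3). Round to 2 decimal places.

p = 243/1820 ≈ 0.133516.
d = −(3/4) ln(1 − 4p/3) = −0.75 ln(1 − 0.178021) = −0.75 ln(0.821979)
  = −0.75 × (-0.196040) = 0.147030 substitutions/site.

0.15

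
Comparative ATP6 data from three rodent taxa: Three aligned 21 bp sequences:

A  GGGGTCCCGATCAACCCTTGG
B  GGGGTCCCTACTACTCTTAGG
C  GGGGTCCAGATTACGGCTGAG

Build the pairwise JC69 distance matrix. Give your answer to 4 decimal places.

d(A,B) = 0.4408, d(A,C) = 0.4408, d(B,C) = 0.5319

A–B: 7/21 sites differ → p ≈ 0.333333, d = −0.75 ln(1 − 0.444444) = 0.440839 ≈ 0.4408.
A–C: 7/21 sites differ → p ≈ 0.333333, d = −0.75 ln(1 − 0.444444) = 0.440839 ≈ 0.4408.
B–C: 8/21 sites differ → p ≈ 0.380952, d = −0.75 ln(1 − 0.507936) = 0.531860 ≈ 0.5319.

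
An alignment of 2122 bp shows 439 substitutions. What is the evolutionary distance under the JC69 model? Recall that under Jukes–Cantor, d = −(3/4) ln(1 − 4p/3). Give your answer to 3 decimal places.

0.242

p = 439/2122 ≈ 0.20688.
d = −(3/4) ln(1 − 4p/3) = −0.75 ln(1 − 0.27584) = −0.75 ln(0.72416)
  = −0.75 × (-0.322743) = 0.242057 substitutions/site.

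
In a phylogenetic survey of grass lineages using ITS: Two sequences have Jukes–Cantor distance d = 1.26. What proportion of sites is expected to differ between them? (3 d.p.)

p = (3/4)(1 − e^(−4d/3)) = 0.75 × (1 − e^(-1.68)) = 0.75 × (1 − 0.186374) = 0.610220.

0.610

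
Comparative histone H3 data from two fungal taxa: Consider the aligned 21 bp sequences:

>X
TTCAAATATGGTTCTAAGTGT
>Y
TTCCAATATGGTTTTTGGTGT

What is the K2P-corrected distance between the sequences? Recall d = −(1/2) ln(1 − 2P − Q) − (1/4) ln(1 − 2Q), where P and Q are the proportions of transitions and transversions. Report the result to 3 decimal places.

0.221

Of 21 sites, 2 differences are transitions and 2 are transversions, so P = 2/21 ≈ 0.095238 and Q = 2/21 ≈ 0.095238.
Under the Kimura two-parameter model, d = −½ ln(1 − 2P − Q) − ¼ ln(1 − 2Q).
1 − 2P − Q = 0.714286, giving −½ ln(0.714286) = 0.168236.
1 − 2Q = 0.809524, giving −¼ ln(0.809524) = 0.052827.
d = 0.168236 + 0.052827 = 0.221063.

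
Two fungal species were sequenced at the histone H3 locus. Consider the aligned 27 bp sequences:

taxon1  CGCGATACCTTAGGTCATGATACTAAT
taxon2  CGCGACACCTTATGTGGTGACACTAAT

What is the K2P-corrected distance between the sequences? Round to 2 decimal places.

Of 27 sites, 3 differences are transitions and 2 are transversions, so P = 3/27 ≈ 0.111111 and Q = 2/27 ≈ 0.074074.
Under the Kimura two-parameter model, d = −½ ln(1 − 2P − Q) − ¼ ln(1 − 2Q).
1 − 2P − Q = 0.703704, giving −½ ln(0.703704) = 0.175699.
1 − 2Q = 0.851852, giving −¼ ln(0.851852) = 0.040086.
d = 0.175699 + 0.040086 = 0.215785.

0.22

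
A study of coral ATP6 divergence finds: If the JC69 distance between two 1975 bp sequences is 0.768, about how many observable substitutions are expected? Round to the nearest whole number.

Invert JC69: p = (3/4)(1 − e^(−4d/3)) = 0.75 × (1 − e^(-1.024)) = 0.75 × (1 − 0.359155) = 0.480634.
Expected differing sites = pL ≈ 0.480634 × 1975 = 949.25215 ≈ 949.

949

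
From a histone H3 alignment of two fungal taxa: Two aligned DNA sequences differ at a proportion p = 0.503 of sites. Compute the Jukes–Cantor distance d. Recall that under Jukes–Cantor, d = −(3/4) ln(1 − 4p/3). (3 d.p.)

d = −(3/4) ln(1 − 4p/3) = −0.75 ln(1 − 0.670667) = −0.75 ln(0.329333)
  = −0.75 × (-1.110686) = 0.833015 substitutions/site.

0.833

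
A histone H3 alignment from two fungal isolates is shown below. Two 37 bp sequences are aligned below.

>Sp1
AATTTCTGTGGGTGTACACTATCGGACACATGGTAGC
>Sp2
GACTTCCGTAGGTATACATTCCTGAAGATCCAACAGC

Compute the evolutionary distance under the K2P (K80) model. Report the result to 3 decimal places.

0.954

Of 37 sites, 14 differences are transitions and 3 are transversions, so P = 14/37 ≈ 0.378378 and Q = 3/37 ≈ 0.081081.
Under the Kimura two-parameter model, d = −½ ln(1 − 2P − Q) − ¼ ln(1 − 2Q).
1 − 2P − Q = 0.162163, giving −½ ln(0.162163) = 0.909577.
1 − 2Q = 0.837838, giving −¼ ln(0.837838) = 0.044233.
d = 0.909577 + 0.044233 = 0.953810.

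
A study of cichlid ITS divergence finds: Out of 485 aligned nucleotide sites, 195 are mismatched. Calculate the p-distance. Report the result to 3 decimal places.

0.402

p = 195/485 = 0.402061… ≈ 0.402 (to 3 d.p.).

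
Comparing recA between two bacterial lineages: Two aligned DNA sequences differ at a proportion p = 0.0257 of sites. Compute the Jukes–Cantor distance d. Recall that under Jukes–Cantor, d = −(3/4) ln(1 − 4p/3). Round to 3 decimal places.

0.026

d = −(3/4) ln(1 − 4p/3) = −0.75 ln(1 − 0.034267) = −0.75 ln(0.965733)
  = −0.75 × (-0.034868) = 0.026151 substitutions/site.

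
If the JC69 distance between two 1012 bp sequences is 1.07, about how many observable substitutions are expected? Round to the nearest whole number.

Invert JC69: p = (3/4)(1 − e^(−4d/3)) = 0.75 × (1 − e^(-1.426667)) = 0.75 × (1 − 0.240108) = 0.569919.
Expected differing sites = pL ≈ 0.569919 × 1012 = 576.758028 ≈ 577.

577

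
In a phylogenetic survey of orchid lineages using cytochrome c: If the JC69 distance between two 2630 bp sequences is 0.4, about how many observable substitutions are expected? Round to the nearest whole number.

815

Invert JC69: p = (3/4)(1 − e^(−4d/3)) = 0.75 × (1 − e^(-0.533333)) = 0.75 × (1 − 0.586646) = 0.310016.
Expected differing sites = pL ≈ 0.310016 × 2630 = 815.34208 ≈ 815.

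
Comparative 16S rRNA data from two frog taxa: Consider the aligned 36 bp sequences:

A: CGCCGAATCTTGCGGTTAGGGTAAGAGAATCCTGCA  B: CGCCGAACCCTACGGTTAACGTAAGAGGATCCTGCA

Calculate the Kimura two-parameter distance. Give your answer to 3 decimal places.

0.197

Of 36 sites, 5 differences are transitions and 1 are transversions, so P = 5/36 ≈ 0.138889 and Q = 1/36 ≈ 0.027778.
Under the Kimura two-parameter model, d = −½ ln(1 − 2P − Q) − ¼ ln(1 − 2Q).
1 − 2P − Q = 0.694444, giving −½ ln(0.694444) = 0.182322.
1 − 2Q = 0.944444, giving −¼ ln(0.944444) = 0.014290.
d = 0.182322 + 0.014290 = 0.196612.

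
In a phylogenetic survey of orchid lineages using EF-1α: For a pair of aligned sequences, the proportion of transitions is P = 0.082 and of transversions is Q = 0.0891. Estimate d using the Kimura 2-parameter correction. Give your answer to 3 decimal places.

0.195

Under the Kimura two-parameter model, d = −½ ln(1 − 2P − Q) − ¼ ln(1 − 2Q).
1 − 2P − Q = 0.7469, giving −½ ln(0.7469) = 0.145912.
1 − 2Q = 0.8218, giving −¼ ln(0.8218) = 0.049065.
d = 0.145912 + 0.049065 = 0.194977.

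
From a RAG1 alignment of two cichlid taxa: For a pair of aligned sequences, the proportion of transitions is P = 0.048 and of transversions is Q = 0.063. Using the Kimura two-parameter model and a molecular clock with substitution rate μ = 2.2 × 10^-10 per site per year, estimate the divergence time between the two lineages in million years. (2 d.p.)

273.30

Under the Kimura two-parameter model, d = −½ ln(1 − 2P − Q) − ¼ ln(1 − 2Q).
1 − 2P − Q = 0.841, giving −½ ln(0.841) = 0.086582.
1 − 2Q = 0.874, giving −¼ ln(0.874) = 0.033669.
d = 0.086582 + 0.033669 = 0.120251.
Under a molecular clock d = 2μt, so t = d/(2μ) = 0.120251 / (2 × 2.2 × 10^-10) = 273.30 million years.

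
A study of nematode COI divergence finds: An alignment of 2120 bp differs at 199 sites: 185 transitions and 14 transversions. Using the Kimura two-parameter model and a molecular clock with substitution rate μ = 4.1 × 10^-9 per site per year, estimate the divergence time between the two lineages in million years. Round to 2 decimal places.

12.59

P = 185/2120 ≈ 0.087264 and Q = 14/2120 ≈ 0.006604.
Under the Kimura two-parameter model, d = −½ ln(1 − 2P − Q) − ¼ ln(1 − 2Q).
1 − 2P − Q = 0.818868, giving −½ ln(0.818868) = 0.099916.
1 − 2Q = 0.986792, giving −¼ ln(0.986792) = 0.003324.
d = 0.099916 + 0.003324 = 0.103240.
Under a molecular clock d = 2μt, so t = d/(2μ) = 0.103240 / (2 × 4.1 × 10^-9) = 12.59 million years.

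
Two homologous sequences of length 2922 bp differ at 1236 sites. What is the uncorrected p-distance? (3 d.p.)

0.423

p = 1236/2922 = 0.422997… ≈ 0.423 (to 3 d.p.).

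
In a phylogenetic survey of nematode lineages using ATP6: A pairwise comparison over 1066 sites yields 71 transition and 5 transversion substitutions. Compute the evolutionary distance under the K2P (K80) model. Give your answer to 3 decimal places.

0.077

P = 71/1066 ≈ 0.066604 and Q = 5/1066 ≈ 0.00469.
Under the Kimura two-parameter model, d = −½ ln(1 − 2P − Q) − ¼ ln(1 − 2Q).
1 − 2P − Q = 0.862102, giving −½ ln(0.862102) = 0.074191.
1 − 2Q = 0.99062, giving −¼ ln(0.99062) = 0.002356.
d = 0.074191 + 0.002356 = 0.076547.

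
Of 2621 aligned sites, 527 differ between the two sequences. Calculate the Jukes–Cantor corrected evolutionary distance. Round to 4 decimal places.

p = 527/2621 ≈ 0.201068.
d = −(3/4) ln(1 − 4p/3) = −0.75 ln(1 − 0.268091) = −0.75 ln(0.731909)
  = −0.75 × (-0.312099) = 0.234074 substitutions/site.

0.2341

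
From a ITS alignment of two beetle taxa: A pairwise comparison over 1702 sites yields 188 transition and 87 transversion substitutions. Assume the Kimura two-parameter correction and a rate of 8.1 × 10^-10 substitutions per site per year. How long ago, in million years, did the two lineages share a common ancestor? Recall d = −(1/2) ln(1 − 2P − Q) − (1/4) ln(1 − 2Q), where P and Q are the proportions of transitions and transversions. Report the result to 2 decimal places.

114.64

P = 188/1702 ≈ 0.110458 and Q = 87/1702 ≈ 0.051116.
Under the Kimura two-parameter model, d = −½ ln(1 − 2P − Q) − ¼ ln(1 − 2Q).
1 − 2P − Q = 0.727968, giving −½ ln(0.727968) = 0.158749.
1 − 2Q = 0.897768, giving −¼ ln(0.897768) = 0.026961.
d = 0.158749 + 0.026961 = 0.185710.
Under a molecular clock d = 2μt, so t = d/(2μ) = 0.185710 / (2 × 8.1 × 10^-10) = 114.64 million years.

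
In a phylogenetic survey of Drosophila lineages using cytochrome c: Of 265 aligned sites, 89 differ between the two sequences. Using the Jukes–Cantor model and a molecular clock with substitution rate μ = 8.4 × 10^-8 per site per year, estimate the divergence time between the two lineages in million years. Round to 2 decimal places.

2.65

p = 89/265 ≈ 0.335849.
d = −(3/4) ln(1 − 4p/3) = −0.75 ln(1 − 0.447799) = −0.75 ln(0.552201)
  = −0.75 × (-0.593843) = 0.445382 substitutions/site.
Under a molecular clock d = 2μt, so t = d/(2μ) = 0.445382 / (2 × 8.4 × 10^-8) = 2.65 million years.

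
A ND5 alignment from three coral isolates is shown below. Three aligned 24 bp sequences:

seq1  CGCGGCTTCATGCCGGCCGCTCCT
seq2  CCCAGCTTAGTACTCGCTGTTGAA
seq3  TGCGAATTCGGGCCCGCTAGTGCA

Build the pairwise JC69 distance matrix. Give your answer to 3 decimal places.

d(seq1,seq2) = 0.824, d(seq1,seq3) = 0.708, d(seq2,seq3) = 0.824

seq1–seq2: 12/24 sites differ → p = 0.5, d = −0.75 ln(1 − 0.666667) = 0.823960 ≈ 0.824.
seq1–seq3: 11/24 sites differ → p ≈ 0.458333, d = −0.75 ln(1 − 0.611111) = 0.708346 ≈ 0.708.
seq2–seq3: 12/24 sites differ → p = 0.5, d = −0.75 ln(1 − 0.666667) = 0.823960 ≈ 0.824.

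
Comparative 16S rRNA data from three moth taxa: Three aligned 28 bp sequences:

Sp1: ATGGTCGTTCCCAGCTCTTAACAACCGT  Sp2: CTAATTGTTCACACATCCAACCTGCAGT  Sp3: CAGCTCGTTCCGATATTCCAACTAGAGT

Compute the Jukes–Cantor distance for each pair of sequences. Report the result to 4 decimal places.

Sp1–Sp2: 13/28 sites differ → p ≈ 0.464286, d = −0.75 ln(1 − 0.619048) = 0.723811 ≈ 0.7238.
Sp1–Sp3: 12/28 sites differ → p ≈ 0.428571, d = −0.75 ln(1 − 0.571428) = 0.635472 ≈ 0.6355.
Sp2–Sp3: 12/28 sites differ → p ≈ 0.428571, d = −0.75 ln(1 − 0.571428) = 0.635472 ≈ 0.6355.

d(Sp1,Sp2) = 0.7238, d(Sp1,Sp3) = 0.6355, d(Sp2,Sp3) = 0.6355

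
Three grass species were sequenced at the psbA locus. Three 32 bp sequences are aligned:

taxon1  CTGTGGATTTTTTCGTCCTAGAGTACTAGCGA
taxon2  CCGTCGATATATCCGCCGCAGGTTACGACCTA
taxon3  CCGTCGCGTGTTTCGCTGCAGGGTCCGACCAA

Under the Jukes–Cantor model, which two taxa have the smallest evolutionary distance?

taxon2 and taxon3

taxon1–taxon2: 13/32 differ, p = 0.406, d = 0.585.
taxon1–taxon3: 14/32 differ, p = 0.438, d = 0.657.
taxon2–taxon3: 10/32 differ, p = 0.313, d = 0.404.
The smallest distance is between taxon2 and taxon3.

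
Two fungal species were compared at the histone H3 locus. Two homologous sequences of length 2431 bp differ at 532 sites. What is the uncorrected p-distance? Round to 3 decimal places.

0.219

p = 532/2431 = 0.218839… ≈ 0.219 (to 3 d.p.).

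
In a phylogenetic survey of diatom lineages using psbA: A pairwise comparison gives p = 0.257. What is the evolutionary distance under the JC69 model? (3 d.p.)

0.315

d = −(3/4) ln(1 − 4p/3) = −0.75 ln(1 − 0.342667) = −0.75 ln(0.657333)
  = −0.75 × (-0.419565) = 0.314674 substitutions/site.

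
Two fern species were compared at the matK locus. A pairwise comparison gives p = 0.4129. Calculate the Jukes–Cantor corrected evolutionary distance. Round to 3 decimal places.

d = −(3/4) ln(1 − 4p/3) = −0.75 ln(1 − 0.550533) = −0.75 ln(0.449467)
  = −0.75 × (-0.799693) = 0.599770 substitutions/site.

0.600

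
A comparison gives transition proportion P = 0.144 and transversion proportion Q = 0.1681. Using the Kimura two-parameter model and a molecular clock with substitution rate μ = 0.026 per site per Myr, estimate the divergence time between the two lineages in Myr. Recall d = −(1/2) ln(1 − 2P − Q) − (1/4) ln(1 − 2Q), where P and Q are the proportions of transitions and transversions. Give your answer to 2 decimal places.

Under the Kimura two-parameter model, d = −½ ln(1 − 2P − Q) − ¼ ln(1 − 2Q).
1 − 2P − Q = 0.5439, giving −½ ln(0.5439) = 0.304495.
1 − 2Q = 0.6638, giving −¼ ln(0.6638) = 0.102444.
d = 0.304495 + 0.102444 = 0.406939.
Under a molecular clock d = 2μt, so t = d/(2μ) = 0.406939 / (2 × 0.026) = 7.83 Myr.

7.83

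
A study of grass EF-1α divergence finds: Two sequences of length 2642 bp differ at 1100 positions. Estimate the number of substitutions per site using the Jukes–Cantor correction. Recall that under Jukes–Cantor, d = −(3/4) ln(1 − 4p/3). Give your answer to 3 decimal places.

p = 1100/2642 ≈ 0.416351.
d = −(3/4) ln(1 − 4p/3) = −0.75 ln(1 − 0.555135) = −0.75 ln(0.444865)
  = −0.75 × (-0.809984) = 0.607488 substitutions/site.

0.607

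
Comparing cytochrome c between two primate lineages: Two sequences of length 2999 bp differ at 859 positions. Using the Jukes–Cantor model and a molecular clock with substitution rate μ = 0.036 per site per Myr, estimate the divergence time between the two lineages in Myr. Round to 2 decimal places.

5.01

p = 859/2999 ≈ 0.286429.
d = −(3/4) ln(1 − 4p/3) = −0.75 ln(1 − 0.381905) = −0.75 ln(0.618095)
  = −0.75 × (-0.481113) = 0.360835 substitutions/site.
Under a molecular clock d = 2μt, so t = d/(2μ) = 0.360835 / (2 × 0.036) = 5.01 Myr.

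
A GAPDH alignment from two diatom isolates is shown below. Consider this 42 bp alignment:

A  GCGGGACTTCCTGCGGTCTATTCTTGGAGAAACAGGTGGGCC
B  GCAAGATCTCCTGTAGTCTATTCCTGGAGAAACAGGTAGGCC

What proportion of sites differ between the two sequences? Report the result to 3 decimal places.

The sequences differ at 8 of 42 positions (sites 3, 4, 7, 8, 14, 15, 24, 38).
p = 8/42 = 0.190476… ≈ 0.190 (to 3 d.p.).

0.190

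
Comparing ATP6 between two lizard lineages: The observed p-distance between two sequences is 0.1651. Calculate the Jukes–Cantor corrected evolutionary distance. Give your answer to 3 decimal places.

0.186

d = −(3/4) ln(1 − 4p/3) = −0.75 ln(1 − 0.220133) = −0.75 ln(0.779867)
  = −0.75 × (-0.248632) = 0.186474 substitutions/site.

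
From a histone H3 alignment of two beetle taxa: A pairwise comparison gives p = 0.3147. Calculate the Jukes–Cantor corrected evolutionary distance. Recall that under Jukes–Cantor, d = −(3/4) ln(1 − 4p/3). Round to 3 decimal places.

0.408

d = −(3/4) ln(1 − 4p/3) = −0.75 ln(1 − 0.4196) = −0.75 ln(0.5804)
  = −0.75 × (-0.544038) = 0.408029 substitutions/site.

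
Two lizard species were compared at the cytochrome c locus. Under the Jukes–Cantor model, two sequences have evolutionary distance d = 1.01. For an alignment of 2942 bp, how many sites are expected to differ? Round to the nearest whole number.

Invert JC69: p = (3/4)(1 − e^(−4d/3)) = 0.75 × (1 − e^(-1.346667)) = 0.75 × (1 − 0.260106) = 0.554921.
Expected differing sites = pL ≈ 0.554921 × 2942 = 1632.577582 ≈ 1633.

1633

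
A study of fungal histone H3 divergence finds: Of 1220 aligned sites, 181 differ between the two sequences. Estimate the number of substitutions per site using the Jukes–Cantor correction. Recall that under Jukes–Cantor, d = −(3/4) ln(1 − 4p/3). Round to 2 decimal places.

p = 181/1220 ≈ 0.148361.
d = −(3/4) ln(1 − 4p/3) = −0.75 ln(1 − 0.197815) = −0.75 ln(0.802185)
  = −0.75 × (-0.220416) = 0.165312 substitutions/site.

0.17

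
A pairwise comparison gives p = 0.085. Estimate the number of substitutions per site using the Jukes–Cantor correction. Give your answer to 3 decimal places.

0.090

d = −(3/4) ln(1 − 4p/3) = −0.75 ln(1 − 0.113333) = −0.75 ln(0.886667)
  = −0.75 × (-0.120286) = 0.090215 substitutions/site.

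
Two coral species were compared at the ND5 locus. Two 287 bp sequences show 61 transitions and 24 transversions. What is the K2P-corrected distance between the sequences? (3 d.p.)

P = 61/287 ≈ 0.212544 and Q = 24/287 ≈ 0.083624.
Under the Kimura two-parameter model, d = −½ ln(1 − 2P − Q) − ¼ ln(1 − 2Q).
1 − 2P − Q = 0.491288, giving −½ ln(0.491288) = 0.355362.
1 − 2Q = 0.832752, giving −¼ ln(0.832752) = 0.045755.
d = 0.355362 + 0.045755 = 0.401117.

0.401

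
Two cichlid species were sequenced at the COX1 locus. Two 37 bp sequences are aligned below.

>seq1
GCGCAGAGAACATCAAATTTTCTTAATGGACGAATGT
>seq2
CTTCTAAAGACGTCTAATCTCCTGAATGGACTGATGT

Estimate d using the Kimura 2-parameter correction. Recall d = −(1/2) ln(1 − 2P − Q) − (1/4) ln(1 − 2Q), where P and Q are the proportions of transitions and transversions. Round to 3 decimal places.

Of 37 sites, 8 differences are transitions and 6 are transversions, so P = 8/37 ≈ 0.216216 and Q = 6/37 ≈ 0.162162.
Under the Kimura two-parameter model, d = −½ ln(1 − 2P − Q) − ¼ ln(1 − 2Q).
1 − 2P − Q = 0.405406, giving −½ ln(0.405406) = 0.451433.
1 − 2Q = 0.675676, giving −¼ ln(0.675676) = 0.098010.
d = 0.451433 + 0.098010 = 0.549443.

0.549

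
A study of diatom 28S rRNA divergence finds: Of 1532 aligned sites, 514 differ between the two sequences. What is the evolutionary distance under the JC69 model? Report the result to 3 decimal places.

0.445

p = 514/1532 ≈ 0.335509.
d = −(3/4) ln(1 − 4p/3) = −0.75 ln(1 − 0.447345) = −0.75 ln(0.552655)
  = −0.75 × (-0.593021) = 0.444766 substitutions/site.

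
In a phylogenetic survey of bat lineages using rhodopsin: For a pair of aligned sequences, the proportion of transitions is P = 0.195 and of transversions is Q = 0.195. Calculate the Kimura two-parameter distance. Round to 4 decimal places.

0.5633

Under the Kimura two-parameter model, d = −½ ln(1 − 2P − Q) − ¼ ln(1 − 2Q).
1 − 2P − Q = 0.415, giving −½ ln(0.415) = 0.439738.
1 − 2Q = 0.61, giving −¼ ln(0.61) = 0.123574.
d = 0.439738 + 0.123574 = 0.563312.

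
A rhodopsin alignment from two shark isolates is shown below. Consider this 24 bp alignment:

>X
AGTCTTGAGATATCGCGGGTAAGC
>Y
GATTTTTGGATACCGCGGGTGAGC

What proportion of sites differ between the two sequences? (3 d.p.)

The sequences differ at 7 of 24 positions (sites 1, 2, 4, 7, 8, 13, 21).
p = 7/24 = 0.291666… ≈ 0.292 (to 3 d.p.).

0.292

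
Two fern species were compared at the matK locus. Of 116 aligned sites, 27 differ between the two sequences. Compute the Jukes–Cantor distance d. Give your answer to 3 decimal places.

p = 27/116 ≈ 0.232759.
d = −(3/4) ln(1 − 4p/3) = −0.75 ln(1 − 0.310345) = −0.75 ln(0.689655)
  = −0.75 × (-0.371564) = 0.278673 substitutions/site.

0.279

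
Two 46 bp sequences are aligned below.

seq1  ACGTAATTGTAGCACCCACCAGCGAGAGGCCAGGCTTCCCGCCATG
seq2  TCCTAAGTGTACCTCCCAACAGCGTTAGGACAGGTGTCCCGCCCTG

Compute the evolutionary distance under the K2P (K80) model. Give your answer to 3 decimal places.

Of 46 sites, 1 differences are transitions and 11 are transversions, so P = 1/46 ≈ 0.021739 and Q = 11/46 ≈ 0.23913.
Under the Kimura two-parameter model, d = −½ ln(1 − 2P − Q) − ¼ ln(1 − 2Q).
1 − 2P − Q = 0.717392, giving −½ ln(0.717392) = 0.166066.
1 − 2Q = 0.52174, giving −¼ ln(0.52174) = 0.162646.
d = 0.166066 + 0.162646 = 0.328712.

0.329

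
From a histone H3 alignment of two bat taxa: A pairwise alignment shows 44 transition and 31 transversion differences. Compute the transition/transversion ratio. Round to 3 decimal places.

R = 44/31 = 1.419354… ≈ 1.419 (to 3 d.p.).

1.419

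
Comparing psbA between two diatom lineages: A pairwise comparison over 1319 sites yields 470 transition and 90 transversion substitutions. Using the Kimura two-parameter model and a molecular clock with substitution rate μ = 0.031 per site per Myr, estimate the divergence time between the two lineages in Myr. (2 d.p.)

12.84

P = 470/1319 ≈ 0.356331 and Q = 90/1319 ≈ 0.068234.
Under the Kimura two-parameter model, d = −½ ln(1 − 2P − Q) − ¼ ln(1 − 2Q).
1 − 2P − Q = 0.219104, giving −½ ln(0.219104) = 0.759104.
1 − 2Q = 0.863532, giving −¼ ln(0.863532) = 0.036681.
d = 0.759104 + 0.036681 = 0.795785.
Under a molecular clock d = 2μt, so t = d/(2μ) = 0.795785 / (2 × 0.031) = 12.84 Myr.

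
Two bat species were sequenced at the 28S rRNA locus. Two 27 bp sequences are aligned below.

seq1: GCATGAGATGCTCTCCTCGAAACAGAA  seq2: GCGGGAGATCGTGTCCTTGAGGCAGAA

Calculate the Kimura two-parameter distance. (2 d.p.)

Of 27 sites, 4 differences are transitions and 4 are transversions, so P = 4/27 ≈ 0.148148 and Q = 4/27 ≈ 0.148148.
Under the Kimura two-parameter model, d = −½ ln(1 − 2P − Q) − ¼ ln(1 − 2Q).
1 − 2P − Q = 0.555556, giving −½ ln(0.555556) = 0.293893.
1 − 2Q = 0.703704, giving −¼ ln(0.703704) = 0.087849.
d = 0.293893 + 0.087849 = 0.381742.

0.38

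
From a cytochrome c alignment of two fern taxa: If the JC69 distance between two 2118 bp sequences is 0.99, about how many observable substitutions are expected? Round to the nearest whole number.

1164

Invert JC69: p = (3/4)(1 − e^(−4d/3)) = 0.75 × (1 − e^(-1.32)) = 0.75 × (1 − 0.267135) = 0.549649.
Expected differing sites = pL ≈ 0.549649 × 2118 = 1164.156582 ≈ 1164.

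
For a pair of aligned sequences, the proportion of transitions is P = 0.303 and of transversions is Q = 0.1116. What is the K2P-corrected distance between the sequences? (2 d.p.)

0.70

Under the Kimura two-parameter model, d = −½ ln(1 − 2P − Q) − ¼ ln(1 − 2Q).
1 − 2P − Q = 0.2824, giving −½ ln(0.2824) = 0.632215.
1 − 2Q = 0.7768, giving −¼ ln(0.7768) = 0.063143.
d = 0.632215 + 0.063143 = 0.695358.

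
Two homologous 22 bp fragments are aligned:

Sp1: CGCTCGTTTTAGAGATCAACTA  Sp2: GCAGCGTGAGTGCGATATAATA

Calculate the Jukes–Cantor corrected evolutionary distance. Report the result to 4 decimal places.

0.9745

The sequences differ at 12 of 22 sites, so p = 12/22 ≈ 0.545455.
d = −(3/4) ln(1 − 4p/3) = −0.75 ln(1 − 0.727273) = −0.75 ln(0.272727)
  = −0.75 × (-1.299284) = 0.974463 substitutions/site.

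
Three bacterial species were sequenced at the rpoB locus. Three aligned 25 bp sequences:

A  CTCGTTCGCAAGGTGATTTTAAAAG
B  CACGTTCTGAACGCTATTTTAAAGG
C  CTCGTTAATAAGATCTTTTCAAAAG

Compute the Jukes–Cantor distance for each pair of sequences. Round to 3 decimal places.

d(A,B) = 0.351, d(A,C) = 0.351, d(B,C) = 0.663

A–B: 7/25 sites differ → p = 0.28, d = −0.75 ln(1 − 0.373333) = 0.350505 ≈ 0.351.
A–C: 7/25 sites differ → p = 0.28, d = −0.75 ln(1 − 0.373333) = 0.350505 ≈ 0.351.
B–C: 11/25 sites differ → p = 0.44, d = −0.75 ln(1 − 0.586667) = 0.662626 ≈ 0.663.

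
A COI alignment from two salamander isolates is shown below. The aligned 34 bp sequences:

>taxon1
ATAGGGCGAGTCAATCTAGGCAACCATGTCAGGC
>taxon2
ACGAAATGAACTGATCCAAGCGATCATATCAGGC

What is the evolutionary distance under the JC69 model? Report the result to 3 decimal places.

0.665

The sequences differ at 15 of 34 sites, so p = 15/34 ≈ 0.441176.
d = −(3/4) ln(1 − 4p/3) = −0.75 ln(1 − 0.588235) = −0.75 ln(0.411765)
  = −0.75 × (-0.887302) = 0.665477 substitutions/site.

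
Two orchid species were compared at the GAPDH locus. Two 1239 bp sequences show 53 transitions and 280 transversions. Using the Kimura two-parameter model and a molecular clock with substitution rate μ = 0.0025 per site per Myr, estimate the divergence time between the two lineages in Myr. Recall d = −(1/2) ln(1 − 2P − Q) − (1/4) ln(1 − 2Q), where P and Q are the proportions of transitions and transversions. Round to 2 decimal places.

67.40

P = 53/1239 ≈ 0.042776 and Q = 280/1239 ≈ 0.225989.
Under the Kimura two-parameter model, d = −½ ln(1 − 2P − Q) − ¼ ln(1 − 2Q).
1 − 2P − Q = 0.688459, giving −½ ln(0.688459) = 0.186650.
1 − 2Q = 0.548022, giving −¼ ln(0.548022) = 0.150360.
d = 0.186650 + 0.150360 = 0.337010.
Under a molecular clock d = 2μt, so t = d/(2μ) = 0.337010 / (2 × 0.0025) = 67.40 Myr.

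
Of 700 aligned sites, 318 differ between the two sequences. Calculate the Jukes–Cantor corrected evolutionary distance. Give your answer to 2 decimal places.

p = 318/700 ≈ 0.454286.
d = −(3/4) ln(1 − 4p/3) = −0.75 ln(1 − 0.605715) = −0.75 ln(0.394285)
  = −0.75 × (-0.930681) = 0.698011 substitutions/site.

0.70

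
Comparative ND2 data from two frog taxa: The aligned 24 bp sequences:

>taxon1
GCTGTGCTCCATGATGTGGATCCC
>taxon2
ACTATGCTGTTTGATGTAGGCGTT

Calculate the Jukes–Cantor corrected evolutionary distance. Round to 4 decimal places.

The sequences differ at 11 of 24 sites, so p = 11/24 ≈ 0.458333.
d = −(3/4) ln(1 − 4p/3) = −0.75 ln(1 − 0.611111) = −0.75 ln(0.388889)
  = −0.75 × (-0.944461) = 0.708346 substitutions/site.

0.7083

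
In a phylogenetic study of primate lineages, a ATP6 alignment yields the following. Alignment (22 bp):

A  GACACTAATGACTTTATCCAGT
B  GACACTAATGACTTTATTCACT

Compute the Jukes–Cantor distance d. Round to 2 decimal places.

0.10

The sequences differ at 2 of 22 sites (18, 21), so p = 2/22 ≈ 0.090909.
d = −(3/4) ln(1 − 4p/3) = −0.75 ln(1 − 0.121212) = −0.75 ln(0.878788)
  = −0.75 × (-0.129212) = 0.096909 substitutions/site.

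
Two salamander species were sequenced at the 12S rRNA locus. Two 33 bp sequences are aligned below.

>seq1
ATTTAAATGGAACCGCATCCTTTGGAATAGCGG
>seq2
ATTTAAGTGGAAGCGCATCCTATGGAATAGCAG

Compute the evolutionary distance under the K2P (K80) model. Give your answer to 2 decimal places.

Of 33 sites, 2 differences are transitions and 2 are transversions, so P = 2/33 ≈ 0.060606 and Q = 2/33 ≈ 0.060606.
Under the Kimura two-parameter model, d = −½ ln(1 − 2P − Q) − ¼ ln(1 − 2Q).
1 − 2P − Q = 0.818182, giving −½ ln(0.818182) = 0.100335.
1 − 2Q = 0.878788, giving −¼ ln(0.878788) = 0.032303.
d = 0.100335 + 0.032303 = 0.132638.

0.13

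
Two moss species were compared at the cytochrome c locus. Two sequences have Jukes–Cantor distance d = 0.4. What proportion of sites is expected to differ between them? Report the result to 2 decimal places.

p = (3/4)(1 − e^(−4d/3)) = 0.75 × (1 − e^(-0.533333)) = 0.75 × (1 − 0.586646) = 0.310016.

0.31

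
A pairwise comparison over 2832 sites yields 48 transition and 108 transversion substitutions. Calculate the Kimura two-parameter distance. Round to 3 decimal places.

P = 48/2832 ≈ 0.016949 and Q = 108/2832 ≈ 0.038136.
Under the Kimura two-parameter model, d = −½ ln(1 − 2P − Q) − ¼ ln(1 − 2Q).
1 − 2P − Q = 0.927966, giving −½ ln(0.927966) = 0.037380.
1 − 2Q = 0.923728, giving −¼ ln(0.923728) = 0.019834.
d = 0.037380 + 0.019834 = 0.057214.

0.057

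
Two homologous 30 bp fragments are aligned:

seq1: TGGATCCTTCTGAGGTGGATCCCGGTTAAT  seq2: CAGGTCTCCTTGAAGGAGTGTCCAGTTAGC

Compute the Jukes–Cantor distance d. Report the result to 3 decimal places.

The sequences differ at 16 of 30 sites, so p = 16/30 ≈ 0.533333.
d = −(3/4) ln(1 − 4p/3) = −0.75 ln(1 − 0.711111) = −0.75 ln(0.288889)
  = −0.75 × (-1.241713) = 0.931285 substitutions/site.

0.931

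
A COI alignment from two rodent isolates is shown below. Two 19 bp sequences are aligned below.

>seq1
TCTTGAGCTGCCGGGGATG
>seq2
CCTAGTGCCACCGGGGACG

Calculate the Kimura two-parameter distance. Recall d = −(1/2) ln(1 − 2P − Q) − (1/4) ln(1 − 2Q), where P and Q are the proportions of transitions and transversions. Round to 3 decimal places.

Of 19 sites, 4 differences are transitions and 2 are transversions, so P = 4/19 ≈ 0.210526 and Q = 2/19 ≈ 0.105263.
Under the Kimura two-parameter model, d = −½ ln(1 − 2P − Q) − ¼ ln(1 − 2Q).
1 − 2P − Q = 0.473685, giving −½ ln(0.473685) = 0.373606.
1 − 2Q = 0.789474, giving −¼ ln(0.789474) = 0.059097.
d = 0.373606 + 0.059097 = 0.432703.

0.433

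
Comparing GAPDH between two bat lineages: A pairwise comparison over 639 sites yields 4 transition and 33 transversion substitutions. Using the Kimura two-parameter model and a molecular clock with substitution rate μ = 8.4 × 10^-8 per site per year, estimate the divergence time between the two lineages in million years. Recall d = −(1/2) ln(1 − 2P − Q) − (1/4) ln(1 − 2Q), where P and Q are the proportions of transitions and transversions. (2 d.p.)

P = 4/639 ≈ 0.00626 and Q = 33/639 ≈ 0.051643.
Under the Kimura two-parameter model, d = −½ ln(1 − 2P − Q) − ¼ ln(1 − 2Q).
1 − 2P − Q = 0.935837, giving −½ ln(0.935837) = 0.033157.
1 − 2Q = 0.896714, giving −¼ ln(0.896714) = 0.027255.
d = 0.033157 + 0.027255 = 0.060412.
Under a molecular clock d = 2μt, so t = d/(2μ) = 0.060412 / (2 × 8.4 × 10^-8) = 0.36 million years.

0.36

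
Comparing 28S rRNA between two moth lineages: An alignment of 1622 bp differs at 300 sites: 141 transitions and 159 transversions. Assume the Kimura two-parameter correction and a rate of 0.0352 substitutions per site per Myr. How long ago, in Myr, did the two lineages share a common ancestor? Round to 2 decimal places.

3.03

P = 141/1622 ≈ 0.08693 and Q = 159/1622 ≈ 0.098027.
Under the Kimura two-parameter model, d = −½ ln(1 − 2P − Q) − ¼ ln(1 − 2Q).
1 − 2P − Q = 0.728113, giving −½ ln(0.728113) = 0.158650.
1 − 2Q = 0.803946, giving −¼ ln(0.803946) = 0.054556.
d = 0.158650 + 0.054556 = 0.213206.
Under a molecular clock d = 2μt, so t = d/(2μ) = 0.213206 / (2 × 0.0352) = 3.03 Myr.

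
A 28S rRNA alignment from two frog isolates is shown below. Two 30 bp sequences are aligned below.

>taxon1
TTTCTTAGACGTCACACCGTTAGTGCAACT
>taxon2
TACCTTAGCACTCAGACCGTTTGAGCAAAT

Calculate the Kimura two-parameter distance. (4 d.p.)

0.3933

Of 30 sites, 1 differences are transitions and 8 are transversions, so P = 1/30 ≈ 0.033333 and Q = 8/30 ≈ 0.266667.
Under the Kimura two-parameter model, d = −½ ln(1 − 2P − Q) − ¼ ln(1 − 2Q).
1 − 2P − Q = 0.666667, giving −½ ln(0.666667) = 0.202732.
1 − 2Q = 0.466666, giving −¼ ln(0.466666) = 0.190535.
d = 0.202732 + 0.190535 = 0.393267.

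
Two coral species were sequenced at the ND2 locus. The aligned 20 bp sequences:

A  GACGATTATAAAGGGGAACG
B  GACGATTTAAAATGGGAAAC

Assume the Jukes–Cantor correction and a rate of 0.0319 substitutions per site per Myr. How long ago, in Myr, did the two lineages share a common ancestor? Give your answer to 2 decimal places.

The sequences differ at 5 of 20 sites (8, 9, 13, 19, 20), so p = 5/20 = 0.25.
d = −(3/4) ln(1 − 4p/3) = −0.75 ln(1 − 0.333333) = −0.75 ln(0.666667)
  = −0.75 × (-0.405465) = 0.304099 substitutions/site.
Under a molecular clock d = 2μt, so t = d/(2μ) = 0.304099 / (2 × 0.0319) = 4.77 Myr.

4.77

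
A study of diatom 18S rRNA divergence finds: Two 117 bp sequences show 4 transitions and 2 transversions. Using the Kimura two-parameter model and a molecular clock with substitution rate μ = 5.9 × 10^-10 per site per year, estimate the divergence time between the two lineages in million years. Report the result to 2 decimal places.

P = 4/117 ≈ 0.034188 and Q = 2/117 ≈ 0.017094.
Under the Kimura two-parameter model, d = −½ ln(1 − 2P − Q) − ¼ ln(1 − 2Q).
1 − 2P − Q = 0.91453, giving −½ ln(0.91453) = 0.044673.
1 − 2Q = 0.965812, giving −¼ ln(0.965812) = 0.008697.
d = 0.044673 + 0.008697 = 0.053370.
Under a molecular clock d = 2μt, so t = d/(2μ) = 0.053370 / (2 × 5.9 × 10^-10) = 45.23 million years.

45.23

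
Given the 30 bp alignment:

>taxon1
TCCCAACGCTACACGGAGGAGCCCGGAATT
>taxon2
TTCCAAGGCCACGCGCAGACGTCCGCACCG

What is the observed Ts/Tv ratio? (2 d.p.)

1.00

Transitions are A↔G and C↔T; transversions are all other mismatches.
Transitions: 6. Transversions: 6.
R = 6/6 = 1.00.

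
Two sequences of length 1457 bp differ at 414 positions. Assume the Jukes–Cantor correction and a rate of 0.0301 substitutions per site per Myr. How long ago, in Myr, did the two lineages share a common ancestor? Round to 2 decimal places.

5.93

p = 414/1457 ≈ 0.284146.
d = −(3/4) ln(1 − 4p/3) = −0.75 ln(1 − 0.378861) = −0.75 ln(0.621139)
  = −0.75 × (-0.476200) = 0.357150 substitutions/site.
Under a molecular clock d = 2μt, so t = d/(2μ) = 0.357150 / (2 × 0.0301) = 5.93 Myr.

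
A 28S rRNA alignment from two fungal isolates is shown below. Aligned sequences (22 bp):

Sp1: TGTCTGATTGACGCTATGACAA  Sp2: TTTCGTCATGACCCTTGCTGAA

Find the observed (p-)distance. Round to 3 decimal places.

The sequences differ at 11 of 22 positions.
p = 11/22 = 0.500.

0.500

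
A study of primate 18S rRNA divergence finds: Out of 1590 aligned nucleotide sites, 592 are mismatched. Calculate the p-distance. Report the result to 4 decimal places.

0.3723

p = 592/1590 = 0.372327… ≈ 0.3723 (to 4 d.p.).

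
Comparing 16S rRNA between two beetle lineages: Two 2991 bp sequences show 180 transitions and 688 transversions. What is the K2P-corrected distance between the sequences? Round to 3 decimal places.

P = 180/2991 ≈ 0.060181 and Q = 688/2991 ≈ 0.230023.
Under the Kimura two-parameter model, d = −½ ln(1 − 2P − Q) − ¼ ln(1 − 2Q).
1 − 2P − Q = 0.649615, giving −½ ln(0.649615) = 0.215688.
1 − 2Q = 0.539954, giving −¼ ln(0.539954) = 0.154068.
d = 0.215688 + 0.154068 = 0.369756.

0.370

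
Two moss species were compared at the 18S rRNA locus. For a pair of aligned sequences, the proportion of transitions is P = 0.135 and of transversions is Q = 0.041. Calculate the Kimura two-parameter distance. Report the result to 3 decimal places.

0.208

Under the Kimura two-parameter model, d = −½ ln(1 − 2P − Q) − ¼ ln(1 − 2Q).
1 − 2P − Q = 0.689, giving −½ ln(0.689) = 0.186257.
1 − 2Q = 0.918, giving −¼ ln(0.918) = 0.021389.
d = 0.186257 + 0.021389 = 0.207646.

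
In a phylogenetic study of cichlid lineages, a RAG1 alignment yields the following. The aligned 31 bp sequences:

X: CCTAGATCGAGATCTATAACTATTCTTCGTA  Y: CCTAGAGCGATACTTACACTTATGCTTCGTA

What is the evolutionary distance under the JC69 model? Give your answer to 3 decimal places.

0.316

The sequences differ at 8 of 31 sites (7, 11, 13, 14, 17, 19, 20, 24), so p = 8/31 ≈ 0.258065.
d = −(3/4) ln(1 − 4p/3) = −0.75 ln(1 − 0.344087) = −0.75 ln(0.655913)
  = −0.75 × (-0.421727) = 0.316295 substitutions/site.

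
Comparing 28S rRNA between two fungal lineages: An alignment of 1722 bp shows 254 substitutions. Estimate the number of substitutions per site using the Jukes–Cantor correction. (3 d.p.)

0.164

p = 254/1722 ≈ 0.147503.
d = −(3/4) ln(1 − 4p/3) = −0.75 ln(1 − 0.196671) = −0.75 ln(0.803329)
  = −0.75 × (-0.218991) = 0.164243 substitutions/site.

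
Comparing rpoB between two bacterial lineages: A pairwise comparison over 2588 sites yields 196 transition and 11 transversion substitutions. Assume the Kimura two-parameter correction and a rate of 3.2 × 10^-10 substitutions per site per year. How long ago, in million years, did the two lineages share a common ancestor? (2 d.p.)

P = 196/2588 ≈ 0.075734 and Q = 11/2588 ≈ 0.00425.
Under the Kimura two-parameter model, d = −½ ln(1 − 2P − Q) − ¼ ln(1 − 2Q).
1 − 2P − Q = 0.844282, giving −½ ln(0.844282) = 0.084634.
1 − 2Q = 0.9915, giving −¼ ln(0.9915) = 0.002134.
d = 0.084634 + 0.002134 = 0.086768.
Under a molecular clock d = 2μt, so t = d/(2μ) = 0.086768 / (2 × 3.2 × 10^-10) = 135.58 million years.

135.58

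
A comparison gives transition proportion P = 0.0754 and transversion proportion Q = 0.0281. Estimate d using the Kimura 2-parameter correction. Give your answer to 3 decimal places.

0.113

Under the Kimura two-parameter model, d = −½ ln(1 − 2P − Q) − ¼ ln(1 − 2Q).
1 − 2P − Q = 0.8211, giving −½ ln(0.8211) = 0.098555.
1 − 2Q = 0.9438, giving −¼ ln(0.9438) = 0.014460.
d = 0.098555 + 0.014460 = 0.113015.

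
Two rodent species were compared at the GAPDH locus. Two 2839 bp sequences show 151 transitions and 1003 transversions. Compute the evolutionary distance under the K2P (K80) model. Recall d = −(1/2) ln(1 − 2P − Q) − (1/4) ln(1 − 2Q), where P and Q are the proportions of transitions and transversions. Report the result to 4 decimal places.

P = 151/2839 ≈ 0.053188 and Q = 1003/2839 ≈ 0.353293.
Under the Kimura two-parameter model, d = −½ ln(1 − 2P − Q) − ¼ ln(1 − 2Q).
1 − 2P − Q = 0.540331, giving −½ ln(0.540331) = 0.307787.
1 − 2Q = 0.293414, giving −¼ ln(0.293414) = 0.306543.
d = 0.307787 + 0.306543 = 0.614330.

0.6143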